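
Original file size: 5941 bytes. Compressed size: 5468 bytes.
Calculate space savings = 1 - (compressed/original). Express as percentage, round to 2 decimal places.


ratio = compressed/original = 5468/5941 = 0.920384
savings = 1 - ratio = 1 - 0.920384 = 0.079616
as a percentage: 0.079616 * 100 = 7.96%

Space savings = 1 - 5468/5941 = 7.96%


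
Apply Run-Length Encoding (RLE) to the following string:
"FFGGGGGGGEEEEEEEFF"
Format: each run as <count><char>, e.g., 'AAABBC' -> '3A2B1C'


Scanning runs left to right:
  i=0: run of 'F' x 2 -> '2F'
  i=2: run of 'G' x 7 -> '7G'
  i=9: run of 'E' x 7 -> '7E'
  i=16: run of 'F' x 2 -> '2F'

RLE = 2F7G7E2F


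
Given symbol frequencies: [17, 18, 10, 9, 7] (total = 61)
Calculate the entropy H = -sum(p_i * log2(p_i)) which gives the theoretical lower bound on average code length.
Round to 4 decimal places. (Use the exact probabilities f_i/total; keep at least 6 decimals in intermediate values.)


Per-symbol terms -p_i * log2(p_i) with p_i = f_i/61:
  p = 17/61 = 0.278689: log2(p) = -1.843274, -p*log2(p) = 0.513699
  p = 18/61 = 0.295082: log2(p) = -1.760812, -p*log2(p) = 0.519584
  p = 10/61 = 0.163934: log2(p) = -2.608809, -p*log2(p) = 0.427674
  p = 9/61 = 0.147541: log2(p) = -2.760812, -p*log2(p) = 0.407333
  p = 7/61 = 0.114754: log2(p) = -3.123382, -p*log2(p) = 0.358421
H = 0.513699 + 0.519584 + 0.427674 + 0.407333 + 0.358421 = 2.226711

H = 2.2267 bits/symbol


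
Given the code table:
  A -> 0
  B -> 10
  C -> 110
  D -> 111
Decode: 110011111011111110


Decoding:
110 -> C
0 -> A
111 -> D
110 -> C
111 -> D
111 -> D
10 -> B


Result: CADCDDB


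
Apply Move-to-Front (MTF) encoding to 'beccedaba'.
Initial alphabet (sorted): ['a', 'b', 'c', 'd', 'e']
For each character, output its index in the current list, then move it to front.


MTF encoding:
'b': index 1 in ['a', 'b', 'c', 'd', 'e'] -> ['b', 'a', 'c', 'd', 'e']
'e': index 4 in ['b', 'a', 'c', 'd', 'e'] -> ['e', 'b', 'a', 'c', 'd']
'c': index 3 in ['e', 'b', 'a', 'c', 'd'] -> ['c', 'e', 'b', 'a', 'd']
'c': index 0 in ['c', 'e', 'b', 'a', 'd'] -> ['c', 'e', 'b', 'a', 'd']
'e': index 1 in ['c', 'e', 'b', 'a', 'd'] -> ['e', 'c', 'b', 'a', 'd']
'd': index 4 in ['e', 'c', 'b', 'a', 'd'] -> ['d', 'e', 'c', 'b', 'a']
'a': index 4 in ['d', 'e', 'c', 'b', 'a'] -> ['a', 'd', 'e', 'c', 'b']
'b': index 4 in ['a', 'd', 'e', 'c', 'b'] -> ['b', 'a', 'd', 'e', 'c']
'a': index 1 in ['b', 'a', 'd', 'e', 'c'] -> ['a', 'b', 'd', 'e', 'c']


Output: [1, 4, 3, 0, 1, 4, 4, 4, 1]


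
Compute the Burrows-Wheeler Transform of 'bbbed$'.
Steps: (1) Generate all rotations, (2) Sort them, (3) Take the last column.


Rotations (sorted):
  0: $bbbed -> last char: d
  1: bbbed$ -> last char: $
  2: bbed$b -> last char: b
  3: bed$bb -> last char: b
  4: d$bbbe -> last char: e
  5: ed$bbb -> last char: b


BWT = d$bbeb


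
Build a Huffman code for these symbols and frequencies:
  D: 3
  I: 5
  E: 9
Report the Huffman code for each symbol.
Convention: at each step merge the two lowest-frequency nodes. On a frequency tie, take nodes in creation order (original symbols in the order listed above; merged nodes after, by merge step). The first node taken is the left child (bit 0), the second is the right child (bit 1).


Huffman tree construction:
Step 1: Merge D(3) + I(5) = 8
Step 2: Merge (D+I)(8) + E(9) = 17
Read each symbol's code off the tree from the root (left child = 0, right child = 1).

Codes:
  D: 00 (length 2)
  I: 01 (length 2)
  E: 1 (length 1)
Average code length: 25/17 = 1.4706 bits/symbol


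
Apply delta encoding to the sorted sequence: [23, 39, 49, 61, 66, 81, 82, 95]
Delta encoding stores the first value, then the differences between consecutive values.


First value: 23
Deltas:
  39 - 23 = 16
  49 - 39 = 10
  61 - 49 = 12
  66 - 61 = 5
  81 - 66 = 15
  82 - 81 = 1
  95 - 82 = 13


Delta encoded: [23, 16, 10, 12, 5, 15, 1, 13]


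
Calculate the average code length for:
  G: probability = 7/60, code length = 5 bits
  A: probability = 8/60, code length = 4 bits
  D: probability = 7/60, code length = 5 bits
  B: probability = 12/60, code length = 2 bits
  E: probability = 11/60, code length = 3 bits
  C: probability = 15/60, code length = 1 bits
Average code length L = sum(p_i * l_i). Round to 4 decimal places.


Weighted contributions p_i * l_i:
  G: (7/60) * 5 = 35/60
  A: (8/60) * 4 = 32/60
  D: (7/60) * 5 = 35/60
  B: (12/60) * 2 = 24/60
  E: (11/60) * 3 = 33/60
  C: (15/60) * 1 = 15/60
Sum = (35 + 32 + 35 + 24 + 33 + 15)/60 = 174/60

L = 174/60 = 2.9000 bits/symbol


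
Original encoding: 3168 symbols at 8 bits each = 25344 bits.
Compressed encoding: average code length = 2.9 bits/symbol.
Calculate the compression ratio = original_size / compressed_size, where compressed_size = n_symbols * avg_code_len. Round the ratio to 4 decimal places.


original_size = n_symbols * orig_bits = 3168 * 8 = 25344 bits
compressed_size = n_symbols * avg_code_len = 3168 * 2.9 = 9187.2 bits
ratio = original_size / compressed_size = 25344 / 9187.2 = 2.7586

Compression ratio = 2.7586


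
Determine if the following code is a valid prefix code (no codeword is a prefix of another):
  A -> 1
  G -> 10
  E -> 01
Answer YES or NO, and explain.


Checking each pair (does one codeword prefix another?):
  A='1' vs G='10': prefix -- VIOLATION

NO -- this is NOT a valid prefix code. A (1) is a prefix of G (10).


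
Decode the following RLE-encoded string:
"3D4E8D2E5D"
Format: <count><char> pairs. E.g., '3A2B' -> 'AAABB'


Expanding each <count><char> pair:
  3D -> 'DDD'
  4E -> 'EEEE'
  8D -> 'DDDDDDDD'
  2E -> 'EE'
  5D -> 'DDDDD'

Decoded = DDDEEEEDDDDDDDDEEDDDDD


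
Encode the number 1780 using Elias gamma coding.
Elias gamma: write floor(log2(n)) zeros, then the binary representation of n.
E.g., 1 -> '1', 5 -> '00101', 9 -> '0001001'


num_bits = floor(log2(1780)) + 1 = 11
leading_zeros = num_bits - 1 = 10
binary(1780) = 11011110100

Elias gamma(1780) = '0000000000' + '11011110100' = 000000000011011110100 (21 bits)


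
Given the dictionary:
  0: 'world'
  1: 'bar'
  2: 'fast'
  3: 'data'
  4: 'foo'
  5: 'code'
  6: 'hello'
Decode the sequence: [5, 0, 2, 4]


Look up each index in the dictionary:
  5 -> 'code'
  0 -> 'world'
  2 -> 'fast'
  4 -> 'foo'

Decoded: "code world fast foo"


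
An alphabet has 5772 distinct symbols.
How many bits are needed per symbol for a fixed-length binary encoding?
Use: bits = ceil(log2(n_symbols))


log2(5772) = 12.4949
Bracket: 2^12 = 4096 < 5772 <= 2^13 = 8192
So ceil(log2(5772)) = 13

bits = ceil(log2(5772)) = ceil(12.4949) = 13 bits


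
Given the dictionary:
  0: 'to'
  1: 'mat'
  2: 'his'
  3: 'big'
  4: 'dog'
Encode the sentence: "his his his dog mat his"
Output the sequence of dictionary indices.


Look up each word in the dictionary:
  'his' -> 2
  'his' -> 2
  'his' -> 2
  'dog' -> 4
  'mat' -> 1
  'his' -> 2

Encoded: [2, 2, 2, 4, 1, 2]


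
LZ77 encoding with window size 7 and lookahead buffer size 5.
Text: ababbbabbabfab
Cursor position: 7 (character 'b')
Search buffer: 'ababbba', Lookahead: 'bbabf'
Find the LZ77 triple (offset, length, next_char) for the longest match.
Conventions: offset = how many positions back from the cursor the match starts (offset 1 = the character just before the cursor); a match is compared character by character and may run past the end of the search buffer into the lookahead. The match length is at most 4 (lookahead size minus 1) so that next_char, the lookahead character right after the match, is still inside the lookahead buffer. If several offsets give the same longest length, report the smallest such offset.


Try each offset into the search buffer:
  offset=1 (pos 6, char 'a'): match length 0
  offset=2 (pos 5, char 'b'): match length 1
  offset=3 (pos 4, char 'b'): match length 4
  offset=4 (pos 3, char 'b'): match length 2
  offset=5 (pos 2, char 'a'): match length 0
  offset=6 (pos 1, char 'b'): match length 1
  offset=7 (pos 0, char 'a'): match length 0
Longest match has length 4 at offset 3.
next_char = character at position 7 + 4 = 11 -> 'f'

Best match: offset=3, length=4 (matching 'bbab' starting at position 4)
LZ77 triple: (3, 4, 'f')


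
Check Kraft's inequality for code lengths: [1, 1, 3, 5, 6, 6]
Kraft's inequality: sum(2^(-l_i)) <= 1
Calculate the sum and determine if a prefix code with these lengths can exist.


Sum = 2^(-1) + 2^(-1) + 2^(-3) + 2^(-5) + 2^(-6) + 2^(-6)
    = 0.5 + 0.5 + 0.125 + 0.03125 + 0.015625 + 0.015625
    = 76/64 = 1.1875
Since 1.1875 > 1, Kraft's inequality is NOT satisfied.
A prefix code with these lengths CANNOT exist.

Kraft sum = 1.1875. Not satisfied.


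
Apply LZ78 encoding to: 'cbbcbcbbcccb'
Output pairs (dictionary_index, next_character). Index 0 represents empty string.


LZ78 encoding steps:
Dictionary: {0: ''}
Step 1: w='' (idx 0), next='c' -> output (0, 'c'), add 'c' as idx 1
Step 2: w='' (idx 0), next='b' -> output (0, 'b'), add 'b' as idx 2
Step 3: w='b' (idx 2), next='c' -> output (2, 'c'), add 'bc' as idx 3
Step 4: w='bc' (idx 3), next='b' -> output (3, 'b'), add 'bcb' as idx 4
Step 5: w='bc' (idx 3), next='c' -> output (3, 'c'), add 'bcc' as idx 5
Step 6: w='c' (idx 1), next='b' -> output (1, 'b'), add 'cb' as idx 6


Encoded: [(0, 'c'), (0, 'b'), (2, 'c'), (3, 'b'), (3, 'c'), (1, 'b')]


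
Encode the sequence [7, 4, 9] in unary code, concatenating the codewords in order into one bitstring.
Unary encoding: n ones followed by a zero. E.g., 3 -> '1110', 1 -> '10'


Encode each number as n ones followed by a terminating 0:
  7 -> 11111110 (8 bits)
  4 -> 11110 (5 bits)
  9 -> 1111111110 (10 bits)
Total length = 8 + 5 + 10 = 23 bits.

Unary([7, 4, 9]) = 11111110111101111111110 (23 bits)


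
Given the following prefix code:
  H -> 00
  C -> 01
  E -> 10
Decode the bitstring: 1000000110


Decoding step by step:
Bits 10 -> E
Bits 00 -> H
Bits 00 -> H
Bits 01 -> C
Bits 10 -> E


Decoded message: EHHCE


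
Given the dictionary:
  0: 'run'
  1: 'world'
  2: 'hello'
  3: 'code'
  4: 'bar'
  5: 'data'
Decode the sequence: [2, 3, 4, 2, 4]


Look up each index in the dictionary:
  2 -> 'hello'
  3 -> 'code'
  4 -> 'bar'
  2 -> 'hello'
  4 -> 'bar'

Decoded: "hello code bar hello bar"


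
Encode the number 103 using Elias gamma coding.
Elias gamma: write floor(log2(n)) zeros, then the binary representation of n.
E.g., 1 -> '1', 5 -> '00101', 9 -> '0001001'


num_bits = floor(log2(103)) + 1 = 7
leading_zeros = num_bits - 1 = 6
binary(103) = 1100111

Elias gamma(103) = '000000' + '1100111' = 0000001100111 (13 bits)


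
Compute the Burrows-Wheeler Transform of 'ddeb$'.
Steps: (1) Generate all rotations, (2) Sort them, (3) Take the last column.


Rotations (sorted):
  0: $ddeb -> last char: b
  1: b$dde -> last char: e
  2: ddeb$ -> last char: $
  3: deb$d -> last char: d
  4: eb$dd -> last char: d


BWT = be$dd


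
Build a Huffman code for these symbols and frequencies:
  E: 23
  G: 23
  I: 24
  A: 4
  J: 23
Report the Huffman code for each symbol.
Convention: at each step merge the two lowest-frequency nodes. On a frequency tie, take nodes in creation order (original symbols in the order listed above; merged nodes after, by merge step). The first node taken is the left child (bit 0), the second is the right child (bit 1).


Huffman tree construction:
Step 1: Merge A(4) + E(23) = 27
Step 2: Merge G(23) + J(23) = 46
Step 3: Merge I(24) + (A+E)(27) = 51
Step 4: Merge (G+J)(46) + (I+(A+E))(51) = 97
Read each symbol's code off the tree from the root (left child = 0, right child = 1).

Codes:
  E: 111 (length 3)
  G: 00 (length 2)
  I: 10 (length 2)
  A: 110 (length 3)
  J: 01 (length 2)
Average code length: 221/97 = 2.2784 bits/symbol


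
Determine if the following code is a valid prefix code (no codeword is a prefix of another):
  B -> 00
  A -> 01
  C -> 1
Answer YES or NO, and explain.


Checking each pair (does one codeword prefix another?):
  B='00' vs A='01': no prefix
  B='00' vs C='1': no prefix
  A='01' vs B='00': no prefix
  A='01' vs C='1': no prefix
  C='1' vs B='00': no prefix
  C='1' vs A='01': no prefix
No violation found over all pairs.

YES -- this is a valid prefix code. No codeword is a prefix of any other codeword.


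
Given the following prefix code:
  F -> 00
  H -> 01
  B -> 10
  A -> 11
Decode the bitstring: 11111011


Decoding step by step:
Bits 11 -> A
Bits 11 -> A
Bits 10 -> B
Bits 11 -> A


Decoded message: AABA


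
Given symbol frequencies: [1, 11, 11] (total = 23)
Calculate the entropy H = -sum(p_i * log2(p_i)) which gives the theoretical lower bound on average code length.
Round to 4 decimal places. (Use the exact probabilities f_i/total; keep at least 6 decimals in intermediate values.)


Per-symbol terms -p_i * log2(p_i) with p_i = f_i/23:
  p = 1/23 = 0.043478: log2(p) = -4.523562, -p*log2(p) = 0.196677
  p = 11/23 = 0.478261: log2(p) = -1.064130, -p*log2(p) = 0.508932
  p = 11/23 = 0.478261: log2(p) = -1.064130, -p*log2(p) = 0.508932
H = 0.196677 + 0.508932 + 0.508932 = 1.214541

H = 1.2145 bits/symbol


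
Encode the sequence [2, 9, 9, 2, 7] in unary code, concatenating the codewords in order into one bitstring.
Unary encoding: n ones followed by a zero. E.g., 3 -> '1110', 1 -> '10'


Encode each number as n ones followed by a terminating 0:
  2 -> 110 (3 bits)
  9 -> 1111111110 (10 bits)
  9 -> 1111111110 (10 bits)
  2 -> 110 (3 bits)
  7 -> 11111110 (8 bits)
Total length = 3 + 10 + 10 + 3 + 8 = 34 bits.

Unary([2, 9, 9, 2, 7]) = 1101111111110111111111011011111110 (34 bits)


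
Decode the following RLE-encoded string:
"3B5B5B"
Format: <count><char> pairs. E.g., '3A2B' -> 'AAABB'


Expanding each <count><char> pair:
  3B -> 'BBB'
  5B -> 'BBBBB'
  5B -> 'BBBBB'

Decoded = BBBBBBBBBBBBB


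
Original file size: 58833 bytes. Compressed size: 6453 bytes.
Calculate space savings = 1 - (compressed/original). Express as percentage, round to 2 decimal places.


ratio = compressed/original = 6453/58833 = 0.109683
savings = 1 - ratio = 1 - 0.109683 = 0.890317
as a percentage: 0.890317 * 100 = 89.03%

Space savings = 1 - 6453/58833 = 89.03%


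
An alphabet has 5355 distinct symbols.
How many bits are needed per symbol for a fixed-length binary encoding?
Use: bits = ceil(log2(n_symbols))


log2(5355) = 12.3867
Bracket: 2^12 = 4096 < 5355 <= 2^13 = 8192
So ceil(log2(5355)) = 13

bits = ceil(log2(5355)) = ceil(12.3867) = 13 bits


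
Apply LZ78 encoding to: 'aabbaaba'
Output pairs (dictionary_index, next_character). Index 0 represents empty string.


LZ78 encoding steps:
Dictionary: {0: ''}
Step 1: w='' (idx 0), next='a' -> output (0, 'a'), add 'a' as idx 1
Step 2: w='a' (idx 1), next='b' -> output (1, 'b'), add 'ab' as idx 2
Step 3: w='' (idx 0), next='b' -> output (0, 'b'), add 'b' as idx 3
Step 4: w='a' (idx 1), next='a' -> output (1, 'a'), add 'aa' as idx 4
Step 5: w='b' (idx 3), next='a' -> output (3, 'a'), add 'ba' as idx 5


Encoded: [(0, 'a'), (1, 'b'), (0, 'b'), (1, 'a'), (3, 'a')]


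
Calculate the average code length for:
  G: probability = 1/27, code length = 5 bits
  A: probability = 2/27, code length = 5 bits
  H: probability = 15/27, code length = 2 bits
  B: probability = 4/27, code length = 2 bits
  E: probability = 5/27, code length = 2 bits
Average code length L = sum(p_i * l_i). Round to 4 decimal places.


Weighted contributions p_i * l_i:
  G: (1/27) * 5 = 5/27
  A: (2/27) * 5 = 10/27
  H: (15/27) * 2 = 30/27
  B: (4/27) * 2 = 8/27
  E: (5/27) * 2 = 10/27
Sum = (5 + 10 + 30 + 8 + 10)/27 = 63/27

L = 63/27 = 2.3333 bits/symbol


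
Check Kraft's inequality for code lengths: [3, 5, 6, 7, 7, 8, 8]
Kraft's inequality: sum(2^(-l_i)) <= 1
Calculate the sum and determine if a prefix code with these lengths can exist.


Sum = 2^(-3) + 2^(-5) + 2^(-6) + 2^(-7) + 2^(-7) + 2^(-8) + 2^(-8)
    = 0.125 + 0.03125 + 0.015625 + 0.0078125 + 0.0078125 + 0.00390625 + 0.00390625
    = 50/256 = 0.1953125
Since 0.1953125 <= 1, Kraft's inequality IS satisfied.
A prefix code with these lengths CAN exist.

Kraft sum = 0.1953125. Satisfied.


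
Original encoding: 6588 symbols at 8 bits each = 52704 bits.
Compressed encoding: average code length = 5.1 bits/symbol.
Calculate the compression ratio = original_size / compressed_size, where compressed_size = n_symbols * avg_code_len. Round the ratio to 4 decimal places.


original_size = n_symbols * orig_bits = 6588 * 8 = 52704 bits
compressed_size = n_symbols * avg_code_len = 6588 * 5.1 = 33598.8 bits
ratio = original_size / compressed_size = 52704 / 33598.8 = 1.5686

Compression ratio = 1.5686


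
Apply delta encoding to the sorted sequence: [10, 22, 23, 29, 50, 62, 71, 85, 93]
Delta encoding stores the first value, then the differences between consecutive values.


First value: 10
Deltas:
  22 - 10 = 12
  23 - 22 = 1
  29 - 23 = 6
  50 - 29 = 21
  62 - 50 = 12
  71 - 62 = 9
  85 - 71 = 14
  93 - 85 = 8


Delta encoded: [10, 12, 1, 6, 21, 12, 9, 14, 8]


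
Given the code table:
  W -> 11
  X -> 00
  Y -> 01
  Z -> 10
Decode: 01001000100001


Decoding:
01 -> Y
00 -> X
10 -> Z
00 -> X
10 -> Z
00 -> X
01 -> Y


Result: YXZXZXY


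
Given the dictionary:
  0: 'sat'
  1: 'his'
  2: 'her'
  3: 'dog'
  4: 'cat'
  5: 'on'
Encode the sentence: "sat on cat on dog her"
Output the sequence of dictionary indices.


Look up each word in the dictionary:
  'sat' -> 0
  'on' -> 5
  'cat' -> 4
  'on' -> 5
  'dog' -> 3
  'her' -> 2

Encoded: [0, 5, 4, 5, 3, 2]


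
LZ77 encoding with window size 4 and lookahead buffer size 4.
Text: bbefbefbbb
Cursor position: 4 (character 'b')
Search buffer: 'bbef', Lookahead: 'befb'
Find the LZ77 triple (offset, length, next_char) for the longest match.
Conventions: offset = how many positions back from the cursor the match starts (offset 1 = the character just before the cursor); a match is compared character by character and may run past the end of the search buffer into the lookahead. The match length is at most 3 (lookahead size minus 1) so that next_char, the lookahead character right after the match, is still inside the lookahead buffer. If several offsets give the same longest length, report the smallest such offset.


Try each offset into the search buffer:
  offset=1 (pos 3, char 'f'): match length 0
  offset=2 (pos 2, char 'e'): match length 0
  offset=3 (pos 1, char 'b'): match length 3
  offset=4 (pos 0, char 'b'): match length 1
Longest match has length 3 at offset 3.
next_char = character at position 4 + 3 = 7 -> 'b'

Best match: offset=3, length=3 (matching 'bef' starting at position 1)
LZ77 triple: (3, 3, 'b')


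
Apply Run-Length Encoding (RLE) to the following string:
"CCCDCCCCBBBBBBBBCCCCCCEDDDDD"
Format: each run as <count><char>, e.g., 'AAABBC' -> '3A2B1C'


Scanning runs left to right:
  i=0: run of 'C' x 3 -> '3C'
  i=3: run of 'D' x 1 -> '1D'
  i=4: run of 'C' x 4 -> '4C'
  i=8: run of 'B' x 8 -> '8B'
  i=16: run of 'C' x 6 -> '6C'
  i=22: run of 'E' x 1 -> '1E'
  i=23: run of 'D' x 5 -> '5D'

RLE = 3C1D4C8B6C1E5D


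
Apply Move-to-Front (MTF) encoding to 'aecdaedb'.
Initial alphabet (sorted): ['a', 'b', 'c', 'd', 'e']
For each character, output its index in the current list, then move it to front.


MTF encoding:
'a': index 0 in ['a', 'b', 'c', 'd', 'e'] -> ['a', 'b', 'c', 'd', 'e']
'e': index 4 in ['a', 'b', 'c', 'd', 'e'] -> ['e', 'a', 'b', 'c', 'd']
'c': index 3 in ['e', 'a', 'b', 'c', 'd'] -> ['c', 'e', 'a', 'b', 'd']
'd': index 4 in ['c', 'e', 'a', 'b', 'd'] -> ['d', 'c', 'e', 'a', 'b']
'a': index 3 in ['d', 'c', 'e', 'a', 'b'] -> ['a', 'd', 'c', 'e', 'b']
'e': index 3 in ['a', 'd', 'c', 'e', 'b'] -> ['e', 'a', 'd', 'c', 'b']
'd': index 2 in ['e', 'a', 'd', 'c', 'b'] -> ['d', 'e', 'a', 'c', 'b']
'b': index 4 in ['d', 'e', 'a', 'c', 'b'] -> ['b', 'd', 'e', 'a', 'c']


Output: [0, 4, 3, 4, 3, 3, 2, 4]


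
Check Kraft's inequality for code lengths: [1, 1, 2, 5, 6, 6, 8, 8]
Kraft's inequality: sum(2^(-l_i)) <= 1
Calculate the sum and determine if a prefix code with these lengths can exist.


Sum = 2^(-1) + 2^(-1) + 2^(-2) + 2^(-5) + 2^(-6) + 2^(-6) + 2^(-8) + 2^(-8)
    = 0.5 + 0.5 + 0.25 + 0.03125 + 0.015625 + 0.015625 + 0.00390625 + 0.00390625
    = 338/256 = 1.3203125
Since 1.3203125 > 1, Kraft's inequality is NOT satisfied.
A prefix code with these lengths CANNOT exist.

Kraft sum = 1.3203125. Not satisfied.


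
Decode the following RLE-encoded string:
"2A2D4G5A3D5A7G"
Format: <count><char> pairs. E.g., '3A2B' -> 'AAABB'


Expanding each <count><char> pair:
  2A -> 'AA'
  2D -> 'DD'
  4G -> 'GGGG'
  5A -> 'AAAAA'
  3D -> 'DDD'
  5A -> 'AAAAA'
  7G -> 'GGGGGGG'

Decoded = AADDGGGGAAAAADDDAAAAAGGGGGGG


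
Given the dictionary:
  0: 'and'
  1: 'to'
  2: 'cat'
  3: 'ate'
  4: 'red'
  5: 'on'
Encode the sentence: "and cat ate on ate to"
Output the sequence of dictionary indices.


Look up each word in the dictionary:
  'and' -> 0
  'cat' -> 2
  'ate' -> 3
  'on' -> 5
  'ate' -> 3
  'to' -> 1

Encoded: [0, 2, 3, 5, 3, 1]


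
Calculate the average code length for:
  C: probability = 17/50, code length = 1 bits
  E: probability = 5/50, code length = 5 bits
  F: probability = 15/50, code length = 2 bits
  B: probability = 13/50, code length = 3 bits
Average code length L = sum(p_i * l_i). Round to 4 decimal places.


Weighted contributions p_i * l_i:
  C: (17/50) * 1 = 17/50
  E: (5/50) * 5 = 25/50
  F: (15/50) * 2 = 30/50
  B: (13/50) * 3 = 39/50
Sum = (17 + 25 + 30 + 39)/50 = 111/50

L = 111/50 = 2.2200 bits/symbol


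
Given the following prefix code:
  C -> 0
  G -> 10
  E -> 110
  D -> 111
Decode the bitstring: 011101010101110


Decoding step by step:
Bits 0 -> C
Bits 111 -> D
Bits 0 -> C
Bits 10 -> G
Bits 10 -> G
Bits 10 -> G
Bits 111 -> D
Bits 0 -> C


Decoded message: CDCGGGDC


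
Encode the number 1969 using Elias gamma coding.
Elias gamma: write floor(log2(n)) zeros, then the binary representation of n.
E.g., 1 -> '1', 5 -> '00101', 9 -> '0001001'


num_bits = floor(log2(1969)) + 1 = 11
leading_zeros = num_bits - 1 = 10
binary(1969) = 11110110001

Elias gamma(1969) = '0000000000' + '11110110001' = 000000000011110110001 (21 bits)


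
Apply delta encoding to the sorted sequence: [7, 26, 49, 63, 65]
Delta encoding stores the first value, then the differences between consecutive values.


First value: 7
Deltas:
  26 - 7 = 19
  49 - 26 = 23
  63 - 49 = 14
  65 - 63 = 2


Delta encoded: [7, 19, 23, 14, 2]


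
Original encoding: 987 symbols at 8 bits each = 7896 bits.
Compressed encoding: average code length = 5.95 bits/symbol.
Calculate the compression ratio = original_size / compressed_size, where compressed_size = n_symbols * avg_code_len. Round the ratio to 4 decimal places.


original_size = n_symbols * orig_bits = 987 * 8 = 7896 bits
compressed_size = n_symbols * avg_code_len = 987 * 5.95 = 5872.65 bits
ratio = original_size / compressed_size = 7896 / 5872.65 = 1.3445

Compression ratio = 1.3445


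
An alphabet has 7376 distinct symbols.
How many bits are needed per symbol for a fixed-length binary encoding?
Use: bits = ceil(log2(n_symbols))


log2(7376) = 12.8486
Bracket: 2^12 = 4096 < 7376 <= 2^13 = 8192
So ceil(log2(7376)) = 13

bits = ceil(log2(7376)) = ceil(12.8486) = 13 bits


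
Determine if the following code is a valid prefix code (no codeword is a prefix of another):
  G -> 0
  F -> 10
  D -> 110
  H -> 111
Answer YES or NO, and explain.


Checking each pair (does one codeword prefix another?):
  G='0' vs F='10': no prefix
  G='0' vs D='110': no prefix
  G='0' vs H='111': no prefix
  F='10' vs G='0': no prefix
  F='10' vs D='110': no prefix
  F='10' vs H='111': no prefix
  D='110' vs G='0': no prefix
  D='110' vs F='10': no prefix
  D='110' vs H='111': no prefix
  H='111' vs G='0': no prefix
  H='111' vs F='10': no prefix
  H='111' vs D='110': no prefix
No violation found over all pairs.

YES -- this is a valid prefix code. No codeword is a prefix of any other codeword.


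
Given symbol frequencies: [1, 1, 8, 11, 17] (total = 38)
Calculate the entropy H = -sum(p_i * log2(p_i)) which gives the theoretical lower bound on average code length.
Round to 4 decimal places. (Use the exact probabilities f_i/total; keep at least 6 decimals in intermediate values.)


Per-symbol terms -p_i * log2(p_i) with p_i = f_i/38:
  p = 1/38 = 0.026316: log2(p) = -5.247928, -p*log2(p) = 0.138103
  p = 1/38 = 0.026316: log2(p) = -5.247928, -p*log2(p) = 0.138103
  p = 8/38 = 0.210526: log2(p) = -2.247928, -p*log2(p) = 0.473248
  p = 11/38 = 0.289474: log2(p) = -1.788496, -p*log2(p) = 0.517722
  p = 17/38 = 0.447368: log2(p) = -1.160465, -p*log2(p) = 0.519155
H = 0.138103 + 0.138103 + 0.473248 + 0.517722 + 0.519155 = 1.786331

H = 1.7863 bits/symbol


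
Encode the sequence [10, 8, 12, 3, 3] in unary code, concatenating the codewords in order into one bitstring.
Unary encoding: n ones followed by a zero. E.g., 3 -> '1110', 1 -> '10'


Encode each number as n ones followed by a terminating 0:
  10 -> 11111111110 (11 bits)
  8 -> 111111110 (9 bits)
  12 -> 1111111111110 (13 bits)
  3 -> 1110 (4 bits)
  3 -> 1110 (4 bits)
Total length = 11 + 9 + 13 + 4 + 4 = 41 bits.

Unary([10, 8, 12, 3, 3]) = 11111111110111111110111111111111011101110 (41 bits)


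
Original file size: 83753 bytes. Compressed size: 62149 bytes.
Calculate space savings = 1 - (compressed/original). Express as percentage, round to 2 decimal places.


ratio = compressed/original = 62149/83753 = 0.742051
savings = 1 - ratio = 1 - 0.742051 = 0.257949
as a percentage: 0.257949 * 100 = 25.79%

Space savings = 1 - 62149/83753 = 25.79%


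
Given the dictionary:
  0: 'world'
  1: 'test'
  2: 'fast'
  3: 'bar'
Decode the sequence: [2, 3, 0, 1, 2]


Look up each index in the dictionary:
  2 -> 'fast'
  3 -> 'bar'
  0 -> 'world'
  1 -> 'test'
  2 -> 'fast'

Decoded: "fast bar world test fast"


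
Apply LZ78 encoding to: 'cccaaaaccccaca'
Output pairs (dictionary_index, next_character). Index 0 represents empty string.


LZ78 encoding steps:
Dictionary: {0: ''}
Step 1: w='' (idx 0), next='c' -> output (0, 'c'), add 'c' as idx 1
Step 2: w='c' (idx 1), next='c' -> output (1, 'c'), add 'cc' as idx 2
Step 3: w='' (idx 0), next='a' -> output (0, 'a'), add 'a' as idx 3
Step 4: w='a' (idx 3), next='a' -> output (3, 'a'), add 'aa' as idx 4
Step 5: w='a' (idx 3), next='c' -> output (3, 'c'), add 'ac' as idx 5
Step 6: w='cc' (idx 2), next='c' -> output (2, 'c'), add 'ccc' as idx 6
Step 7: w='ac' (idx 5), next='a' -> output (5, 'a'), add 'aca' as idx 7


Encoded: [(0, 'c'), (1, 'c'), (0, 'a'), (3, 'a'), (3, 'c'), (2, 'c'), (5, 'a')]


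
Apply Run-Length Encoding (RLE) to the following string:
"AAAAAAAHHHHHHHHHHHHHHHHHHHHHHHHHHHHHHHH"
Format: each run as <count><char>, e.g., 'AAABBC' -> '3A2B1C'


Scanning runs left to right:
  i=0: run of 'A' x 7 -> '7A'
  i=7: run of 'H' x 32 -> '32H'

RLE = 7A32H


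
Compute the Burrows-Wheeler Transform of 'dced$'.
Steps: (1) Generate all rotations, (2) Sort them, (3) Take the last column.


Rotations (sorted):
  0: $dced -> last char: d
  1: ced$d -> last char: d
  2: d$dce -> last char: e
  3: dced$ -> last char: $
  4: ed$dc -> last char: c


BWT = dde$c


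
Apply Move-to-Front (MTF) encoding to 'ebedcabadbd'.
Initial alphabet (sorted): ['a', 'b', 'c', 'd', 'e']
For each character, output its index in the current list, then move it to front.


MTF encoding:
'e': index 4 in ['a', 'b', 'c', 'd', 'e'] -> ['e', 'a', 'b', 'c', 'd']
'b': index 2 in ['e', 'a', 'b', 'c', 'd'] -> ['b', 'e', 'a', 'c', 'd']
'e': index 1 in ['b', 'e', 'a', 'c', 'd'] -> ['e', 'b', 'a', 'c', 'd']
'd': index 4 in ['e', 'b', 'a', 'c', 'd'] -> ['d', 'e', 'b', 'a', 'c']
'c': index 4 in ['d', 'e', 'b', 'a', 'c'] -> ['c', 'd', 'e', 'b', 'a']
'a': index 4 in ['c', 'd', 'e', 'b', 'a'] -> ['a', 'c', 'd', 'e', 'b']
'b': index 4 in ['a', 'c', 'd', 'e', 'b'] -> ['b', 'a', 'c', 'd', 'e']
'a': index 1 in ['b', 'a', 'c', 'd', 'e'] -> ['a', 'b', 'c', 'd', 'e']
'd': index 3 in ['a', 'b', 'c', 'd', 'e'] -> ['d', 'a', 'b', 'c', 'e']
'b': index 2 in ['d', 'a', 'b', 'c', 'e'] -> ['b', 'd', 'a', 'c', 'e']
'd': index 1 in ['b', 'd', 'a', 'c', 'e'] -> ['d', 'b', 'a', 'c', 'e']


Output: [4, 2, 1, 4, 4, 4, 4, 1, 3, 2, 1]


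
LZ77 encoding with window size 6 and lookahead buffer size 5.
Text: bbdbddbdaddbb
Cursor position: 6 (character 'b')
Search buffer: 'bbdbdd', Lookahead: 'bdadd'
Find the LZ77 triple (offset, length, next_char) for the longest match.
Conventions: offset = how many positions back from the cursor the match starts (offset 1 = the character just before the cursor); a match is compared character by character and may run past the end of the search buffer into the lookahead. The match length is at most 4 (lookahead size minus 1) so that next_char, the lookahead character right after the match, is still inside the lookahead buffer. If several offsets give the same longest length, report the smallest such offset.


Try each offset into the search buffer:
  offset=1 (pos 5, char 'd'): match length 0
  offset=2 (pos 4, char 'd'): match length 0
  offset=3 (pos 3, char 'b'): match length 2
  offset=4 (pos 2, char 'd'): match length 0
  offset=5 (pos 1, char 'b'): match length 2
  offset=6 (pos 0, char 'b'): match length 1
Longest match has length 2, found at offsets 3, 5; take the smallest, offset 3.
next_char = character at position 6 + 2 = 8 -> 'a'

Best match: offset=3, length=2 (matching 'bd' starting at position 3)
LZ77 triple: (3, 2, 'a')


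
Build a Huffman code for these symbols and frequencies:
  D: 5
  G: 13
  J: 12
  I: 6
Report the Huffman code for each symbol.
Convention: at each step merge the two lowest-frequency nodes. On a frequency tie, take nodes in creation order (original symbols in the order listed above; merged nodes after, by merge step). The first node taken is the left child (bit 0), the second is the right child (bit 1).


Huffman tree construction:
Step 1: Merge D(5) + I(6) = 11
Step 2: Merge (D+I)(11) + J(12) = 23
Step 3: Merge G(13) + ((D+I)+J)(23) = 36
Read each symbol's code off the tree from the root (left child = 0, right child = 1).

Codes:
  D: 100 (length 3)
  G: 0 (length 1)
  J: 11 (length 2)
  I: 101 (length 3)
Average code length: 70/36 = 1.9444 bits/symbol


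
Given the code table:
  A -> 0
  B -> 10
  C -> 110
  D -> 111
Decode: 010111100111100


Decoding:
0 -> A
10 -> B
111 -> D
10 -> B
0 -> A
111 -> D
10 -> B
0 -> A


Result: ABDBADBA


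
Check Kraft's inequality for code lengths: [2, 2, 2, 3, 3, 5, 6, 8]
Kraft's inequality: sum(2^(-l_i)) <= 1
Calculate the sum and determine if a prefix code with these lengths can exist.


Sum = 2^(-2) + 2^(-2) + 2^(-2) + 2^(-3) + 2^(-3) + 2^(-5) + 2^(-6) + 2^(-8)
    = 0.25 + 0.25 + 0.25 + 0.125 + 0.125 + 0.03125 + 0.015625 + 0.00390625
    = 269/256 = 1.05078125
Since 1.05078125 > 1, Kraft's inequality is NOT satisfied.
A prefix code with these lengths CANNOT exist.

Kraft sum = 1.05078125. Not satisfied.


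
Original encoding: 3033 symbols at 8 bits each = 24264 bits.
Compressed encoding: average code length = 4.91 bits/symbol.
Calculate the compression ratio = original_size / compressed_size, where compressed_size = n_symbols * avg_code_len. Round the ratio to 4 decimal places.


original_size = n_symbols * orig_bits = 3033 * 8 = 24264 bits
compressed_size = n_symbols * avg_code_len = 3033 * 4.91 = 14892.03 bits
ratio = original_size / compressed_size = 24264 / 14892.03 = 1.6293

Compression ratio = 1.6293


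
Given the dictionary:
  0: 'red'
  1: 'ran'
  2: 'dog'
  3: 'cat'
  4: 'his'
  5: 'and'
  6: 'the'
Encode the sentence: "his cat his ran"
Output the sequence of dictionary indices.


Look up each word in the dictionary:
  'his' -> 4
  'cat' -> 3
  'his' -> 4
  'ran' -> 1

Encoded: [4, 3, 4, 1]


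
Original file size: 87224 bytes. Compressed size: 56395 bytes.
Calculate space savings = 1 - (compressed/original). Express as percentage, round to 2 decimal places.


ratio = compressed/original = 56395/87224 = 0.646554
savings = 1 - ratio = 1 - 0.646554 = 0.353446
as a percentage: 0.353446 * 100 = 35.34%

Space savings = 1 - 56395/87224 = 35.34%


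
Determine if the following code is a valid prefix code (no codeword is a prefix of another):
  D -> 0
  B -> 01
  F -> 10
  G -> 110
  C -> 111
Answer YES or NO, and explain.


Checking each pair (does one codeword prefix another?):
  D='0' vs B='01': prefix -- VIOLATION

NO -- this is NOT a valid prefix code. D (0) is a prefix of B (01).


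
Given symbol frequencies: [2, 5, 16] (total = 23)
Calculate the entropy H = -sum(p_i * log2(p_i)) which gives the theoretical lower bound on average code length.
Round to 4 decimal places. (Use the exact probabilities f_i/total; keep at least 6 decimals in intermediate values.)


Per-symbol terms -p_i * log2(p_i) with p_i = f_i/23:
  p = 2/23 = 0.086957: log2(p) = -3.523562, -p*log2(p) = 0.306397
  p = 5/23 = 0.217391: log2(p) = -2.201634, -p*log2(p) = 0.478616
  p = 16/23 = 0.695652: log2(p) = -0.523562, -p*log2(p) = 0.364217
H = 0.306397 + 0.478616 + 0.364217 = 1.149230

H = 1.1492 bits/symbol


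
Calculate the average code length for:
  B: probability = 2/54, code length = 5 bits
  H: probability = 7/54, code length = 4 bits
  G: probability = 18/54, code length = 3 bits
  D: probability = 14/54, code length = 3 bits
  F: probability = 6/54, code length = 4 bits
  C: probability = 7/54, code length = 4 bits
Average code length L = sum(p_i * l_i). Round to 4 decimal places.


Weighted contributions p_i * l_i:
  B: (2/54) * 5 = 10/54
  H: (7/54) * 4 = 28/54
  G: (18/54) * 3 = 54/54
  D: (14/54) * 3 = 42/54
  F: (6/54) * 4 = 24/54
  C: (7/54) * 4 = 28/54
Sum = (10 + 28 + 54 + 42 + 24 + 28)/54 = 186/54

L = 186/54 = 3.4444 bits/symbol


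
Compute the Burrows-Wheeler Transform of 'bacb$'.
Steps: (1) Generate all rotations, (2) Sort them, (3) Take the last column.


Rotations (sorted):
  0: $bacb -> last char: b
  1: acb$b -> last char: b
  2: b$bac -> last char: c
  3: bacb$ -> last char: $
  4: cb$ba -> last char: a


BWT = bbc$a


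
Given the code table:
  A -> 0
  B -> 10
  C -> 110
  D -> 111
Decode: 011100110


Decoding:
0 -> A
111 -> D
0 -> A
0 -> A
110 -> C


Result: ADAAC


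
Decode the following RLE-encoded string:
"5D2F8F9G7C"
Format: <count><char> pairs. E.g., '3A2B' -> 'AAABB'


Expanding each <count><char> pair:
  5D -> 'DDDDD'
  2F -> 'FF'
  8F -> 'FFFFFFFF'
  9G -> 'GGGGGGGGG'
  7C -> 'CCCCCCC'

Decoded = DDDDDFFFFFFFFFFGGGGGGGGGCCCCCCC


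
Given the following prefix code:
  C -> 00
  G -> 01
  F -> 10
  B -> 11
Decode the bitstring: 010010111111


Decoding step by step:
Bits 01 -> G
Bits 00 -> C
Bits 10 -> F
Bits 11 -> B
Bits 11 -> B
Bits 11 -> B


Decoded message: GCFBBB


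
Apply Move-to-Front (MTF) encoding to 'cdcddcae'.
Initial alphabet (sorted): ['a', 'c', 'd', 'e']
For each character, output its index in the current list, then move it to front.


MTF encoding:
'c': index 1 in ['a', 'c', 'd', 'e'] -> ['c', 'a', 'd', 'e']
'd': index 2 in ['c', 'a', 'd', 'e'] -> ['d', 'c', 'a', 'e']
'c': index 1 in ['d', 'c', 'a', 'e'] -> ['c', 'd', 'a', 'e']
'd': index 1 in ['c', 'd', 'a', 'e'] -> ['d', 'c', 'a', 'e']
'd': index 0 in ['d', 'c', 'a', 'e'] -> ['d', 'c', 'a', 'e']
'c': index 1 in ['d', 'c', 'a', 'e'] -> ['c', 'd', 'a', 'e']
'a': index 2 in ['c', 'd', 'a', 'e'] -> ['a', 'c', 'd', 'e']
'e': index 3 in ['a', 'c', 'd', 'e'] -> ['e', 'a', 'c', 'd']


Output: [1, 2, 1, 1, 0, 1, 2, 3]


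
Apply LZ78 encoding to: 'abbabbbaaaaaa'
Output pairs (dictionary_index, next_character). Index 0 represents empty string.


LZ78 encoding steps:
Dictionary: {0: ''}
Step 1: w='' (idx 0), next='a' -> output (0, 'a'), add 'a' as idx 1
Step 2: w='' (idx 0), next='b' -> output (0, 'b'), add 'b' as idx 2
Step 3: w='b' (idx 2), next='a' -> output (2, 'a'), add 'ba' as idx 3
Step 4: w='b' (idx 2), next='b' -> output (2, 'b'), add 'bb' as idx 4
Step 5: w='ba' (idx 3), next='a' -> output (3, 'a'), add 'baa' as idx 5
Step 6: w='a' (idx 1), next='a' -> output (1, 'a'), add 'aa' as idx 6
Step 7: w='aa' (idx 6), end of input -> output (6, '')


Encoded: [(0, 'a'), (0, 'b'), (2, 'a'), (2, 'b'), (3, 'a'), (1, 'a'), (6, '')]


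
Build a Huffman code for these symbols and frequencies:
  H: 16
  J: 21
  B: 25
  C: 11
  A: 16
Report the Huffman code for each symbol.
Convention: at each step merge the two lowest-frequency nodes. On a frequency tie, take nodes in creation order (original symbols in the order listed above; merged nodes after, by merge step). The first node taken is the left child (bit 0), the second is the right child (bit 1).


Huffman tree construction:
Step 1: Merge C(11) + H(16) = 27
Step 2: Merge A(16) + J(21) = 37
Step 3: Merge B(25) + (C+H)(27) = 52
Step 4: Merge (A+J)(37) + (B+(C+H))(52) = 89
Read each symbol's code off the tree from the root (left child = 0, right child = 1).

Codes:
  H: 111 (length 3)
  J: 01 (length 2)
  B: 10 (length 2)
  C: 110 (length 3)
  A: 00 (length 2)
Average code length: 205/89 = 2.3034 bits/symbol


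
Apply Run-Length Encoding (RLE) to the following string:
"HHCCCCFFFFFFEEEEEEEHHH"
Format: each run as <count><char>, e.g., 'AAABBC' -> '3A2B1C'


Scanning runs left to right:
  i=0: run of 'H' x 2 -> '2H'
  i=2: run of 'C' x 4 -> '4C'
  i=6: run of 'F' x 6 -> '6F'
  i=12: run of 'E' x 7 -> '7E'
  i=19: run of 'H' x 3 -> '3H'

RLE = 2H4C6F7E3H


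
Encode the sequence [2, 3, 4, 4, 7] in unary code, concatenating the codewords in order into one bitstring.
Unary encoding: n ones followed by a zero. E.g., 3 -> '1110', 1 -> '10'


Encode each number as n ones followed by a terminating 0:
  2 -> 110 (3 bits)
  3 -> 1110 (4 bits)
  4 -> 11110 (5 bits)
  4 -> 11110 (5 bits)
  7 -> 11111110 (8 bits)
Total length = 3 + 4 + 5 + 5 + 8 = 25 bits.

Unary([2, 3, 4, 4, 7]) = 1101110111101111011111110 (25 bits)


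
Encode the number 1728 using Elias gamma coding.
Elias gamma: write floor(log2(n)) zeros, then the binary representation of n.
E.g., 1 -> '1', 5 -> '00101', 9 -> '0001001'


num_bits = floor(log2(1728)) + 1 = 11
leading_zeros = num_bits - 1 = 10
binary(1728) = 11011000000

Elias gamma(1728) = '0000000000' + '11011000000' = 000000000011011000000 (21 bits)


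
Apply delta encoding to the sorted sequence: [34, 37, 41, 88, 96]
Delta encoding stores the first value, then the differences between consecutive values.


First value: 34
Deltas:
  37 - 34 = 3
  41 - 37 = 4
  88 - 41 = 47
  96 - 88 = 8


Delta encoded: [34, 3, 4, 47, 8]


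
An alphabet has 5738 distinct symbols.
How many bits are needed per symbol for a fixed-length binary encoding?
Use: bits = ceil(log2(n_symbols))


log2(5738) = 12.4863
Bracket: 2^12 = 4096 < 5738 <= 2^13 = 8192
So ceil(log2(5738)) = 13

bits = ceil(log2(5738)) = ceil(12.4863) = 13 bits


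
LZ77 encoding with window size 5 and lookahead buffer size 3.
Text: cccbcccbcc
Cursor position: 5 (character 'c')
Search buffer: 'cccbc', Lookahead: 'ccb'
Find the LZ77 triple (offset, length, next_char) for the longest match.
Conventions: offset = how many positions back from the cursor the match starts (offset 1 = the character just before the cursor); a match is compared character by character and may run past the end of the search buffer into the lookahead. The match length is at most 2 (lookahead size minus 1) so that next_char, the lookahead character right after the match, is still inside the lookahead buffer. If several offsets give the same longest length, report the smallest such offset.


Try each offset into the search buffer:
  offset=1 (pos 4, char 'c'): match length 2
  offset=2 (pos 3, char 'b'): match length 0
  offset=3 (pos 2, char 'c'): match length 1
  offset=4 (pos 1, char 'c'): match length 2
  offset=5 (pos 0, char 'c'): match length 2
Longest match has length 2, found at offsets 1, 4, 5; take the smallest, offset 1.
next_char = character at position 5 + 2 = 7 -> 'b'

Best match: offset=1, length=2 (matching 'cc' starting at position 4)
LZ77 triple: (1, 2, 'b')


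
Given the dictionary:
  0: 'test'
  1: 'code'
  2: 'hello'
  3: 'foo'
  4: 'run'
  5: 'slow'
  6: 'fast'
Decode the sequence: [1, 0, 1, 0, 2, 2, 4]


Look up each index in the dictionary:
  1 -> 'code'
  0 -> 'test'
  1 -> 'code'
  0 -> 'test'
  2 -> 'hello'
  2 -> 'hello'
  4 -> 'run'

Decoded: "code test code test hello hello run"
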